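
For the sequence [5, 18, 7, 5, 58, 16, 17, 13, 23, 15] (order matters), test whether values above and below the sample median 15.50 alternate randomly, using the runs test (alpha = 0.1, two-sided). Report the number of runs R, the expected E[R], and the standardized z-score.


Step 1: Compute median = 15.50; label A = above, B = below.
Labels in order: BABBAAABAB  (n_A = 5, n_B = 5)
Step 2: Count runs R = 7.
Step 3: Under H0 (random ordering), E[R] = 2*n_A*n_B/(n_A+n_B) + 1 = 2*5*5/10 + 1 = 6.0000.
        Var[R] = 2*n_A*n_B*(2*n_A*n_B - n_A - n_B) / ((n_A+n_B)^2 * (n_A+n_B-1)) = 2000/900 = 2.2222.
        SD[R] = 1.4907.
Step 4: Continuity-corrected z = (R - 0.5 - E[R]) / SD[R] = (7 - 0.5 - 6.0000) / 1.4907 = 0.3354.
Step 5: Two-sided p-value via normal approximation = 2*(1 - Phi(|z|)) = 0.737316.
Step 6: alpha = 0.1. fail to reject H0.

R = 7, z = 0.3354, p = 0.737316, fail to reject H0.


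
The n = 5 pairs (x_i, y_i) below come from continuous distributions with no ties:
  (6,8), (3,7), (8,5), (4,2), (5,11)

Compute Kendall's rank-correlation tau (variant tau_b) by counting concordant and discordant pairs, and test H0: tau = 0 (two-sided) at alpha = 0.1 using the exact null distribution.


Step 1: Enumerate the 10 unordered pairs (i,j) with i<j and classify each by sign(x_j-x_i) * sign(y_j-y_i).
  (1,2):dx=-3,dy=-1->C; (1,3):dx=+2,dy=-3->D; (1,4):dx=-2,dy=-6->C; (1,5):dx=-1,dy=+3->D
  (2,3):dx=+5,dy=-2->D; (2,4):dx=+1,dy=-5->D; (2,5):dx=+2,dy=+4->C; (3,4):dx=-4,dy=-3->C
  (3,5):dx=-3,dy=+6->D; (4,5):dx=+1,dy=+9->C
Step 2: C = 5, D = 5, total pairs = 10.
Step 3: tau = (C - D)/(n(n-1)/2) = (5 - 5)/10 = 0.000000.
Step 4: Exact two-sided p-value (enumerate n! = 120 permutations of y under H0): p = 1.000000.
Step 5: alpha = 0.1. fail to reject H0.

tau_b = 0.0000 (C=5, D=5), p = 1.000000, fail to reject H0.


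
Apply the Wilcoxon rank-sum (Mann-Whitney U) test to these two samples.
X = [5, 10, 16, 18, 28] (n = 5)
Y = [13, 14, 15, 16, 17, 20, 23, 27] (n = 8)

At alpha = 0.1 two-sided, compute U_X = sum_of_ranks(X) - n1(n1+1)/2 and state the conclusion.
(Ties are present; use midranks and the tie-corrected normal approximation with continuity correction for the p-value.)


Step 1: Combine and sort all 13 observations; assign midranks.
sorted (value, group): (5,X), (10,X), (13,Y), (14,Y), (15,Y), (16,X), (16,Y), (17,Y), (18,X), (20,Y), (23,Y), (27,Y), (28,X)
ranks: 5->1, 10->2, 13->3, 14->4, 15->5, 16->6.5, 16->6.5, 17->8, 18->9, 20->10, 23->11, 27->12, 28->13
Step 2: Rank sum for X: R1 = 1 + 2 + 6.5 + 9 + 13 = 31.5.
Step 3: U_X = R1 - n1(n1+1)/2 = 31.5 - 5*6/2 = 31.5 - 15 = 16.5.
       U_Y = n1*n2 - U_X = 40 - 16.5 = 23.5.
Step 4: Ties are present, so use the tie-corrected normal approximation (with continuity correction) for the p-value.
Step 5: p-value = 0.660111; compare to alpha = 0.1. fail to reject H0.

U_X = 16.5, p = 0.660111, fail to reject H0 at alpha = 0.1.


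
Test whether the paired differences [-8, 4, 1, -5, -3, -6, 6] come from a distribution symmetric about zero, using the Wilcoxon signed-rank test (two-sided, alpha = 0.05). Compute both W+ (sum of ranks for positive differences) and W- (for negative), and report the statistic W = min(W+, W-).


Step 1: Drop any zero differences (none here) and take |d_i|.
|d| = [8, 4, 1, 5, 3, 6, 6]
Step 2: Midrank |d_i| (ties get averaged ranks).
ranks: |8|->7, |4|->3, |1|->1, |5|->4, |3|->2, |6|->5.5, |6|->5.5
Step 3: Attach original signs; sum ranks with positive sign and with negative sign.
W+ = 3 + 1 + 5.5 = 9.5
W- = 7 + 4 + 2 + 5.5 = 18.5
(Check: W+ + W- = 28 should equal n(n+1)/2 = 28.)
Step 4: Test statistic W = min(W+, W-) = 9.5.
Step 5: Ties in |d|, so use the tie-corrected normal approximation.
        E[W] = n(n+1)/4 = 7*8/4 = 14.
        Tie groups: |d|=6 (t=2); sum(t^3 - t) = 6.
        Var[W] = n(n+1)(2n+1)/24 - sum(t^3-t)/48 = 840/24 - 6/48 = 34.875.
        z = (W - E[W]) / sqrt(Var[W]) = (9.5 - 14) / 5.9055 = -0.7620.
        Two-sided p = 2*Phi(z) = 0.446060.
Step 6: alpha = 0.05. fail to reject H0.

W+ = 9.5, W- = 18.5, W = min = 9.5, p = 0.446060, fail to reject H0.


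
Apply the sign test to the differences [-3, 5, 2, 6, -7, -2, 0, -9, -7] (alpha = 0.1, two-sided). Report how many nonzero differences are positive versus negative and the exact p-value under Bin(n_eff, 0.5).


Step 1: Discard zero differences. Original n = 9; n_eff = number of nonzero differences = 8.
Nonzero differences (with sign): -3, +5, +2, +6, -7, -2, -9, -7
Step 2: Count signs: positive = 3, negative = 5.
Step 3: Under H0: P(positive) = 0.5, so the number of positives S ~ Bin(8, 0.5).
Step 4: Two-sided exact p-value = sum of Bin(8,0.5) probabilities at or below the observed probability = 0.726562.
Step 5: alpha = 0.1. fail to reject H0.

n_eff = 8, pos = 3, neg = 5, p = 0.726562, fail to reject H0.


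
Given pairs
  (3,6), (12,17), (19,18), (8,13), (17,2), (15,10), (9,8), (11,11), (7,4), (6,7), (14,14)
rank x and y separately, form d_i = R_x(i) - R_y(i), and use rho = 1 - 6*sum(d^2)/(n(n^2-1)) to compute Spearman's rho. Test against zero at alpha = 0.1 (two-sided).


Step 1: Rank x and y separately (midranks; no ties here).
rank(x): 3->1, 12->7, 19->11, 8->4, 17->10, 15->9, 9->5, 11->6, 7->3, 6->2, 14->8
rank(y): 6->3, 17->10, 18->11, 13->8, 2->1, 10->6, 8->5, 11->7, 4->2, 7->4, 14->9
Step 2: d_i = R_x(i) - R_y(i); compute d_i^2.
  (1-3)^2=4, (7-10)^2=9, (11-11)^2=0, (4-8)^2=16, (10-1)^2=81, (9-6)^2=9, (5-5)^2=0, (6-7)^2=1, (3-2)^2=1, (2-4)^2=4, (8-9)^2=1
sum(d^2) = 126.
Step 3: rho = 1 - 6*126 / (11*(11^2 - 1)) = 1 - 756/1320 = 0.427273.
Step 4: Under H0, t = rho * sqrt((n-2)/(1-rho^2)) = 1.4177 ~ t(9).
Step 5: Two-sided p-value from the t-distribution with 9 df = 0.189944.
Step 6: alpha = 0.1. fail to reject H0.

rho = 0.4273, p = 0.189944, fail to reject H0 at alpha = 0.1.


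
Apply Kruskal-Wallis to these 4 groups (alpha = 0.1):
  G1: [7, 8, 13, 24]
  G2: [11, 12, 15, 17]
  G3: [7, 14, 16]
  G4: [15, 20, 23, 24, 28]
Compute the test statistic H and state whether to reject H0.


Step 1: Combine all N = 16 observations and assign midranks.
sorted (value, group, rank): (7,G1,1.5), (7,G3,1.5), (8,G1,3), (11,G2,4), (12,G2,5), (13,G1,6), (14,G3,7), (15,G2,8.5), (15,G4,8.5), (16,G3,10), (17,G2,11), (20,G4,12), (23,G4,13), (24,G1,14.5), (24,G4,14.5), (28,G4,16)
Step 2: Sum ranks within each group.
R_1 = 25 (n_1 = 4)
R_2 = 28.5 (n_2 = 4)
R_3 = 18.5 (n_3 = 3)
R_4 = 64 (n_4 = 5)
Step 3: H = 12/(N(N+1)) * sum(R_i^2/n_i) - 3(N+1)
     = 12/(16*17) * (25^2/4 + 28.5^2/4 + 18.5^2/3 + 64^2/5) - 3*17
     = 0.044118 * 1292.6 - 51
     = 6.026287.
Step 4: Ties present; correction factor C = 1 - 18/(16^3 - 16) = 0.995588. Corrected H = 6.026287 / 0.995588 = 6.052991.
Step 5: Under H0, H ~ chi^2(3); p-value = 0.109060.
Step 6: alpha = 0.1. fail to reject H0.

H = 6.0530, df = 3, p = 0.109060, fail to reject H0.


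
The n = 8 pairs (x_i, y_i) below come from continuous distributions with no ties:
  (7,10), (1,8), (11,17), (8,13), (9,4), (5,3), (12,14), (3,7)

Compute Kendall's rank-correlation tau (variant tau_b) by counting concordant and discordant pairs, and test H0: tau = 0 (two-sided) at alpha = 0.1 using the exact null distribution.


Step 1: Enumerate the 28 unordered pairs (i,j) with i<j and classify each by sign(x_j-x_i) * sign(y_j-y_i).
  (1,2):dx=-6,dy=-2->C; (1,3):dx=+4,dy=+7->C; (1,4):dx=+1,dy=+3->C; (1,5):dx=+2,dy=-6->D
  (1,6):dx=-2,dy=-7->C; (1,7):dx=+5,dy=+4->C; (1,8):dx=-4,dy=-3->C; (2,3):dx=+10,dy=+9->C
  (2,4):dx=+7,dy=+5->C; (2,5):dx=+8,dy=-4->D; (2,6):dx=+4,dy=-5->D; (2,7):dx=+11,dy=+6->C
  (2,8):dx=+2,dy=-1->D; (3,4):dx=-3,dy=-4->C; (3,5):dx=-2,dy=-13->C; (3,6):dx=-6,dy=-14->C
  (3,7):dx=+1,dy=-3->D; (3,8):dx=-8,dy=-10->C; (4,5):dx=+1,dy=-9->D; (4,6):dx=-3,dy=-10->C
  (4,7):dx=+4,dy=+1->C; (4,8):dx=-5,dy=-6->C; (5,6):dx=-4,dy=-1->C; (5,7):dx=+3,dy=+10->C
  (5,8):dx=-6,dy=+3->D; (6,7):dx=+7,dy=+11->C; (6,8):dx=-2,dy=+4->D; (7,8):dx=-9,dy=-7->C
Step 2: C = 20, D = 8, total pairs = 28.
Step 3: tau = (C - D)/(n(n-1)/2) = (20 - 8)/28 = 0.428571.
Step 4: Exact two-sided p-value (enumerate n! = 40320 permutations of y under H0): p = 0.178869.
Step 5: alpha = 0.1. fail to reject H0.

tau_b = 0.4286 (C=20, D=8), p = 0.178869, fail to reject H0.


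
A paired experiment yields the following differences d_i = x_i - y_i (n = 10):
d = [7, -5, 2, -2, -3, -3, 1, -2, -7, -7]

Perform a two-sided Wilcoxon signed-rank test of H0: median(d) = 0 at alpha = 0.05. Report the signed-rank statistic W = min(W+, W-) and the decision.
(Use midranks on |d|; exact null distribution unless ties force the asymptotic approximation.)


Step 1: Drop any zero differences (none here) and take |d_i|.
|d| = [7, 5, 2, 2, 3, 3, 1, 2, 7, 7]
Step 2: Midrank |d_i| (ties get averaged ranks).
ranks: |7|->9, |5|->7, |2|->3, |2|->3, |3|->5.5, |3|->5.5, |1|->1, |2|->3, |7|->9, |7|->9
Step 3: Attach original signs; sum ranks with positive sign and with negative sign.
W+ = 9 + 3 + 1 = 13
W- = 7 + 3 + 5.5 + 5.5 + 3 + 9 + 9 = 42
(Check: W+ + W- = 55 should equal n(n+1)/2 = 55.)
Step 4: Test statistic W = min(W+, W-) = 13.
Step 5: Ties in |d|, so use the tie-corrected normal approximation.
        E[W] = n(n+1)/4 = 10*11/4 = 27.5.
        Tie groups: |d|=2 (t=3), |d|=3 (t=2), |d|=7 (t=3); sum(t^3 - t) = 54.
        Var[W] = n(n+1)(2n+1)/24 - sum(t^3-t)/48 = 2310/24 - 54/48 = 95.125.
        z = (W - E[W]) / sqrt(Var[W]) = (13 - 27.5) / 9.7532 = -1.4867.
        Two-sided p = 2*Phi(z) = 0.137096.
Step 6: alpha = 0.05. fail to reject H0.

W+ = 13, W- = 42, W = min = 13, p = 0.137096, fail to reject H0.


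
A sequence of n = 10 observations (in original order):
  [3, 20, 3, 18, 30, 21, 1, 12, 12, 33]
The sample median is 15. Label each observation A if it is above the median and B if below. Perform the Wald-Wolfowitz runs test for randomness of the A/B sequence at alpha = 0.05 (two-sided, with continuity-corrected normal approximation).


Step 1: Compute median = 15; label A = above, B = below.
Labels in order: BABAAABBBA  (n_A = 5, n_B = 5)
Step 2: Count runs R = 6.
Step 3: Under H0 (random ordering), E[R] = 2*n_A*n_B/(n_A+n_B) + 1 = 2*5*5/10 + 1 = 6.0000.
        Var[R] = 2*n_A*n_B*(2*n_A*n_B - n_A - n_B) / ((n_A+n_B)^2 * (n_A+n_B-1)) = 2000/900 = 2.2222.
        SD[R] = 1.4907.
Step 4: R = E[R], so z = 0 with no continuity correction.
Step 5: Two-sided p-value via normal approximation = 2*(1 - Phi(|z|)) = 1.000000.
Step 6: alpha = 0.05. fail to reject H0.

R = 6, z = 0.0000, p = 1.000000, fail to reject H0.


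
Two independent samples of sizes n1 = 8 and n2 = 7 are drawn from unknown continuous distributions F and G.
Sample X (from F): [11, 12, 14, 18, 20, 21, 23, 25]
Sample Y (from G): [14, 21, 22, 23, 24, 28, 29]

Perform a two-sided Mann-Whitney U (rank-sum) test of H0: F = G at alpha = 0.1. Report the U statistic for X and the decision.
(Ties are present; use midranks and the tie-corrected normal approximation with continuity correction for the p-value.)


Step 1: Combine and sort all 15 observations; assign midranks.
sorted (value, group): (11,X), (12,X), (14,X), (14,Y), (18,X), (20,X), (21,X), (21,Y), (22,Y), (23,X), (23,Y), (24,Y), (25,X), (28,Y), (29,Y)
ranks: 11->1, 12->2, 14->3.5, 14->3.5, 18->5, 20->6, 21->7.5, 21->7.5, 22->9, 23->10.5, 23->10.5, 24->12, 25->13, 28->14, 29->15
Step 2: Rank sum for X: R1 = 1 + 2 + 3.5 + 5 + 6 + 7.5 + 10.5 + 13 = 48.5.
Step 3: U_X = R1 - n1(n1+1)/2 = 48.5 - 8*9/2 = 48.5 - 36 = 12.5.
       U_Y = n1*n2 - U_X = 56 - 12.5 = 43.5.
Step 4: Ties are present, so use the tie-corrected normal approximation (with continuity correction) for the p-value.
Step 5: p-value = 0.081757; compare to alpha = 0.1. reject H0.

U_X = 12.5, p = 0.081757, reject H0 at alpha = 0.1.


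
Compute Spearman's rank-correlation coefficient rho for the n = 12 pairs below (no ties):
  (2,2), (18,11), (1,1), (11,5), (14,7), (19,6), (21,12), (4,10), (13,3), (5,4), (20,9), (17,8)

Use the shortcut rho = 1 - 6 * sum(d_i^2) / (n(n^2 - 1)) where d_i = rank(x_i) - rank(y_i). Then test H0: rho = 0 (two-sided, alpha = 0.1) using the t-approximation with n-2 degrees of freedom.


Step 1: Rank x and y separately (midranks; no ties here).
rank(x): 2->2, 18->9, 1->1, 11->5, 14->7, 19->10, 21->12, 4->3, 13->6, 5->4, 20->11, 17->8
rank(y): 2->2, 11->11, 1->1, 5->5, 7->7, 6->6, 12->12, 10->10, 3->3, 4->4, 9->9, 8->8
Step 2: d_i = R_x(i) - R_y(i); compute d_i^2.
  (2-2)^2=0, (9-11)^2=4, (1-1)^2=0, (5-5)^2=0, (7-7)^2=0, (10-6)^2=16, (12-12)^2=0, (3-10)^2=49, (6-3)^2=9, (4-4)^2=0, (11-9)^2=4, (8-8)^2=0
sum(d^2) = 82.
Step 3: rho = 1 - 6*82 / (12*(12^2 - 1)) = 1 - 492/1716 = 0.713287.
Step 4: Under H0, t = rho * sqrt((n-2)/(1-rho^2)) = 3.2183 ~ t(10).
Step 5: Two-sided p-value from the t-distribution with 10 df = 0.009202.
Step 6: alpha = 0.1. reject H0.

rho = 0.7133, p = 0.009202, reject H0 at alpha = 0.1.


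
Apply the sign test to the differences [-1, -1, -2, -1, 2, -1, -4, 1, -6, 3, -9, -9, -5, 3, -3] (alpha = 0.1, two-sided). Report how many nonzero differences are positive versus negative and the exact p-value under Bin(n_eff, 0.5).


Step 1: Discard zero differences. Original n = 15; n_eff = number of nonzero differences = 15.
Nonzero differences (with sign): -1, -1, -2, -1, +2, -1, -4, +1, -6, +3, -9, -9, -5, +3, -3
Step 2: Count signs: positive = 4, negative = 11.
Step 3: Under H0: P(positive) = 0.5, so the number of positives S ~ Bin(15, 0.5).
Step 4: Two-sided exact p-value = sum of Bin(15,0.5) probabilities at or below the observed probability = 0.118469.
Step 5: alpha = 0.1. fail to reject H0.

n_eff = 15, pos = 4, neg = 11, p = 0.118469, fail to reject H0.


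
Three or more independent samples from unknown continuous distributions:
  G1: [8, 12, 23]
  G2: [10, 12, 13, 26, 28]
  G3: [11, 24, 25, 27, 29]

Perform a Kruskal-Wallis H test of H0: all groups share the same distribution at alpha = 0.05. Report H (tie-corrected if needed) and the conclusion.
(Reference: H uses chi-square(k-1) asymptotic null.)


Step 1: Combine all N = 13 observations and assign midranks.
sorted (value, group, rank): (8,G1,1), (10,G2,2), (11,G3,3), (12,G1,4.5), (12,G2,4.5), (13,G2,6), (23,G1,7), (24,G3,8), (25,G3,9), (26,G2,10), (27,G3,11), (28,G2,12), (29,G3,13)
Step 2: Sum ranks within each group.
R_1 = 12.5 (n_1 = 3)
R_2 = 34.5 (n_2 = 5)
R_3 = 44 (n_3 = 5)
Step 3: H = 12/(N(N+1)) * sum(R_i^2/n_i) - 3(N+1)
     = 12/(13*14) * (12.5^2/3 + 34.5^2/5 + 44^2/5) - 3*14
     = 0.065934 * 677.333 - 42
     = 2.659341.
Step 4: Ties present; correction factor C = 1 - 6/(13^3 - 13) = 0.997253. Corrected H = 2.659341 / 0.997253 = 2.666667.
Step 5: Under H0, H ~ chi^2(2); p-value = 0.263597.
Step 6: alpha = 0.05. fail to reject H0.

H = 2.6667, df = 2, p = 0.263597, fail to reject H0.


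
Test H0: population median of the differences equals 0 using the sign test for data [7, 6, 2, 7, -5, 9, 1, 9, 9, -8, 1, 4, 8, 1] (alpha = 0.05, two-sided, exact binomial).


Step 1: Discard zero differences. Original n = 14; n_eff = number of nonzero differences = 14.
Nonzero differences (with sign): +7, +6, +2, +7, -5, +9, +1, +9, +9, -8, +1, +4, +8, +1
Step 2: Count signs: positive = 12, negative = 2.
Step 3: Under H0: P(positive) = 0.5, so the number of positives S ~ Bin(14, 0.5).
Step 4: Two-sided exact p-value = sum of Bin(14,0.5) probabilities at or below the observed probability = 0.012939.
Step 5: alpha = 0.05. reject H0.

n_eff = 14, pos = 12, neg = 2, p = 0.012939, reject H0.


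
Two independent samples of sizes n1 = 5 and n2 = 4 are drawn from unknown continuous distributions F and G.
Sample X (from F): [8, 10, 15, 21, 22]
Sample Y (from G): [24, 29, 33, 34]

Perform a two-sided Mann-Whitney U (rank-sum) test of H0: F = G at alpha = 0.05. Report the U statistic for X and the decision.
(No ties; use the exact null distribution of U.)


Step 1: Combine and sort all 9 observations; assign midranks.
sorted (value, group): (8,X), (10,X), (15,X), (21,X), (22,X), (24,Y), (29,Y), (33,Y), (34,Y)
ranks: 8->1, 10->2, 15->3, 21->4, 22->5, 24->6, 29->7, 33->8, 34->9
Step 2: Rank sum for X: R1 = 1 + 2 + 3 + 4 + 5 = 15.
Step 3: U_X = R1 - n1(n1+1)/2 = 15 - 5*6/2 = 15 - 15 = 0.
       U_Y = n1*n2 - U_X = 20 - 0 = 20.
Step 4: No ties, so the exact null distribution of U (based on enumerating the C(9,5) = 126 equally likely rank assignments) gives the two-sided p-value.
Step 5: p-value = 0.015873; compare to alpha = 0.05. reject H0.

U_X = 0, p = 0.015873, reject H0 at alpha = 0.05.


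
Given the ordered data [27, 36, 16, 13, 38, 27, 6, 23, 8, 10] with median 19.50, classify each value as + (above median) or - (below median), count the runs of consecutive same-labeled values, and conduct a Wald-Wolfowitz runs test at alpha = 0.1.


Step 1: Compute median = 19.50; label A = above, B = below.
Labels in order: AABBAABABB  (n_A = 5, n_B = 5)
Step 2: Count runs R = 6.
Step 3: Under H0 (random ordering), E[R] = 2*n_A*n_B/(n_A+n_B) + 1 = 2*5*5/10 + 1 = 6.0000.
        Var[R] = 2*n_A*n_B*(2*n_A*n_B - n_A - n_B) / ((n_A+n_B)^2 * (n_A+n_B-1)) = 2000/900 = 2.2222.
        SD[R] = 1.4907.
Step 4: R = E[R], so z = 0 with no continuity correction.
Step 5: Two-sided p-value via normal approximation = 2*(1 - Phi(|z|)) = 1.000000.
Step 6: alpha = 0.1. fail to reject H0.

R = 6, z = 0.0000, p = 1.000000, fail to reject H0.


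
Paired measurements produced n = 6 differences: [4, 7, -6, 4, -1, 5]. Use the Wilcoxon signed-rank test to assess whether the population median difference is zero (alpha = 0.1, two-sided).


Step 1: Drop any zero differences (none here) and take |d_i|.
|d| = [4, 7, 6, 4, 1, 5]
Step 2: Midrank |d_i| (ties get averaged ranks).
ranks: |4|->2.5, |7|->6, |6|->5, |4|->2.5, |1|->1, |5|->4
Step 3: Attach original signs; sum ranks with positive sign and with negative sign.
W+ = 2.5 + 6 + 2.5 + 4 = 15
W- = 5 + 1 = 6
(Check: W+ + W- = 21 should equal n(n+1)/2 = 21.)
Step 4: Test statistic W = min(W+, W-) = 6.
Step 5: Ties in |d|, so use the tie-corrected normal approximation.
        E[W] = n(n+1)/4 = 6*7/4 = 10.5.
        Tie groups: |d|=4 (t=2); sum(t^3 - t) = 6.
        Var[W] = n(n+1)(2n+1)/24 - sum(t^3-t)/48 = 546/24 - 6/48 = 22.625.
        z = (W - E[W]) / sqrt(Var[W]) = (6 - 10.5) / 4.7566 = -0.9461.
        Two-sided p = 2*Phi(z) = 0.344118.
Step 6: alpha = 0.1. fail to reject H0.

W+ = 15, W- = 6, W = min = 6, p = 0.344118, fail to reject H0.


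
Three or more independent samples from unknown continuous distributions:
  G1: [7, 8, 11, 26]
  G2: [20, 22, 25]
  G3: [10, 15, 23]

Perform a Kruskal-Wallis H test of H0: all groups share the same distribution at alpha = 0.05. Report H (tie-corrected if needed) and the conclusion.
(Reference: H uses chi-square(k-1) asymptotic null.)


Step 1: Combine all N = 10 observations and assign midranks.
sorted (value, group, rank): (7,G1,1), (8,G1,2), (10,G3,3), (11,G1,4), (15,G3,5), (20,G2,6), (22,G2,7), (23,G3,8), (25,G2,9), (26,G1,10)
Step 2: Sum ranks within each group.
R_1 = 17 (n_1 = 4)
R_2 = 22 (n_2 = 3)
R_3 = 16 (n_3 = 3)
Step 3: H = 12/(N(N+1)) * sum(R_i^2/n_i) - 3(N+1)
     = 12/(10*11) * (17^2/4 + 22^2/3 + 16^2/3) - 3*11
     = 0.109091 * 318.917 - 33
     = 1.790909.
Step 4: No ties, so H is used without correction.
Step 5: Under H0, H ~ chi^2(2); p-value = 0.408422.
Step 6: alpha = 0.05. fail to reject H0.

H = 1.7909, df = 2, p = 0.408422, fail to reject H0.


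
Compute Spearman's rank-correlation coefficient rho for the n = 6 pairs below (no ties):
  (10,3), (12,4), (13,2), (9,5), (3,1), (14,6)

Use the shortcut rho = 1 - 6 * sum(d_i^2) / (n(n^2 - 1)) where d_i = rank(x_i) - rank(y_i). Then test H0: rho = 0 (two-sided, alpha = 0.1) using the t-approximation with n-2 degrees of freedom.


Step 1: Rank x and y separately (midranks; no ties here).
rank(x): 10->3, 12->4, 13->5, 9->2, 3->1, 14->6
rank(y): 3->3, 4->4, 2->2, 5->5, 1->1, 6->6
Step 2: d_i = R_x(i) - R_y(i); compute d_i^2.
  (3-3)^2=0, (4-4)^2=0, (5-2)^2=9, (2-5)^2=9, (1-1)^2=0, (6-6)^2=0
sum(d^2) = 18.
Step 3: rho = 1 - 6*18 / (6*(6^2 - 1)) = 1 - 108/210 = 0.485714.
Step 4: Under H0, t = rho * sqrt((n-2)/(1-rho^2)) = 1.1113 ~ t(4).
Step 5: Two-sided p-value from the t-distribution with 4 df = 0.328723.
Step 6: alpha = 0.1. fail to reject H0.

rho = 0.4857, p = 0.328723, fail to reject H0 at alpha = 0.1.


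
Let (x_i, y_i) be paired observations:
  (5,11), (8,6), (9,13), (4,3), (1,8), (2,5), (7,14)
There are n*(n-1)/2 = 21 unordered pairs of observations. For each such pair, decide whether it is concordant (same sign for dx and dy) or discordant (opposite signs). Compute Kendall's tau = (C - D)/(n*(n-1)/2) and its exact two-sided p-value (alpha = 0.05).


Step 1: Enumerate the 21 unordered pairs (i,j) with i<j and classify each by sign(x_j-x_i) * sign(y_j-y_i).
  (1,2):dx=+3,dy=-5->D; (1,3):dx=+4,dy=+2->C; (1,4):dx=-1,dy=-8->C; (1,5):dx=-4,dy=-3->C
  (1,6):dx=-3,dy=-6->C; (1,7):dx=+2,dy=+3->C; (2,3):dx=+1,dy=+7->C; (2,4):dx=-4,dy=-3->C
  (2,5):dx=-7,dy=+2->D; (2,6):dx=-6,dy=-1->C; (2,7):dx=-1,dy=+8->D; (3,4):dx=-5,dy=-10->C
  (3,5):dx=-8,dy=-5->C; (3,6):dx=-7,dy=-8->C; (3,7):dx=-2,dy=+1->D; (4,5):dx=-3,dy=+5->D
  (4,6):dx=-2,dy=+2->D; (4,7):dx=+3,dy=+11->C; (5,6):dx=+1,dy=-3->D; (5,7):dx=+6,dy=+6->C
  (6,7):dx=+5,dy=+9->C
Step 2: C = 14, D = 7, total pairs = 21.
Step 3: tau = (C - D)/(n(n-1)/2) = (14 - 7)/21 = 0.333333.
Step 4: Exact two-sided p-value (enumerate n! = 5040 permutations of y under H0): p = 0.381349.
Step 5: alpha = 0.05. fail to reject H0.

tau_b = 0.3333 (C=14, D=7), p = 0.381349, fail to reject H0.


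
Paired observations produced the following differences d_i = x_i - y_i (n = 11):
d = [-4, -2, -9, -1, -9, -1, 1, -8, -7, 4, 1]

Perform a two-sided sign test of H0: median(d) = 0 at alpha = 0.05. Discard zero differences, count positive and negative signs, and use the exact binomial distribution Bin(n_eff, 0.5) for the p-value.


Step 1: Discard zero differences. Original n = 11; n_eff = number of nonzero differences = 11.
Nonzero differences (with sign): -4, -2, -9, -1, -9, -1, +1, -8, -7, +4, +1
Step 2: Count signs: positive = 3, negative = 8.
Step 3: Under H0: P(positive) = 0.5, so the number of positives S ~ Bin(11, 0.5).
Step 4: Two-sided exact p-value = sum of Bin(11,0.5) probabilities at or below the observed probability = 0.226562.
Step 5: alpha = 0.05. fail to reject H0.

n_eff = 11, pos = 3, neg = 8, p = 0.226562, fail to reject H0.


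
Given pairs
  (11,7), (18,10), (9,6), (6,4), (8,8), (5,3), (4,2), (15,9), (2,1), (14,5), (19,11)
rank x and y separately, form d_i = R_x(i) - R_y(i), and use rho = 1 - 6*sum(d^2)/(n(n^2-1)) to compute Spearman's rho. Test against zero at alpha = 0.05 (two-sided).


Step 1: Rank x and y separately (midranks; no ties here).
rank(x): 11->7, 18->10, 9->6, 6->4, 8->5, 5->3, 4->2, 15->9, 2->1, 14->8, 19->11
rank(y): 7->7, 10->10, 6->6, 4->4, 8->8, 3->3, 2->2, 9->9, 1->1, 5->5, 11->11
Step 2: d_i = R_x(i) - R_y(i); compute d_i^2.
  (7-7)^2=0, (10-10)^2=0, (6-6)^2=0, (4-4)^2=0, (5-8)^2=9, (3-3)^2=0, (2-2)^2=0, (9-9)^2=0, (1-1)^2=0, (8-5)^2=9, (11-11)^2=0
sum(d^2) = 18.
Step 3: rho = 1 - 6*18 / (11*(11^2 - 1)) = 1 - 108/1320 = 0.918182.
Step 4: Under H0, t = rho * sqrt((n-2)/(1-rho^2)) = 6.9531 ~ t(9).
Step 5: Two-sided p-value from the t-distribution with 9 df = 0.000067.
Step 6: alpha = 0.05. reject H0.

rho = 0.9182, p = 0.000067, reject H0 at alpha = 0.05.


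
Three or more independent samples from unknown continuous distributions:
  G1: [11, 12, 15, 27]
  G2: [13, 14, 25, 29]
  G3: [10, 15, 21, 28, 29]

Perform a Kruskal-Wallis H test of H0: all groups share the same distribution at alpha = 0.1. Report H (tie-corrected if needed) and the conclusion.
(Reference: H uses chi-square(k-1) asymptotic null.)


Step 1: Combine all N = 13 observations and assign midranks.
sorted (value, group, rank): (10,G3,1), (11,G1,2), (12,G1,3), (13,G2,4), (14,G2,5), (15,G1,6.5), (15,G3,6.5), (21,G3,8), (25,G2,9), (27,G1,10), (28,G3,11), (29,G2,12.5), (29,G3,12.5)
Step 2: Sum ranks within each group.
R_1 = 21.5 (n_1 = 4)
R_2 = 30.5 (n_2 = 4)
R_3 = 39 (n_3 = 5)
Step 3: H = 12/(N(N+1)) * sum(R_i^2/n_i) - 3(N+1)
     = 12/(13*14) * (21.5^2/4 + 30.5^2/4 + 39^2/5) - 3*14
     = 0.065934 * 652.325 - 42
     = 1.010440.
Step 4: Ties present; correction factor C = 1 - 12/(13^3 - 13) = 0.994505. Corrected H = 1.010440 / 0.994505 = 1.016022.
Step 5: Under H0, H ~ chi^2(2); p-value = 0.601691.
Step 6: alpha = 0.1. fail to reject H0.

H = 1.0160, df = 2, p = 0.601691, fail to reject H0.


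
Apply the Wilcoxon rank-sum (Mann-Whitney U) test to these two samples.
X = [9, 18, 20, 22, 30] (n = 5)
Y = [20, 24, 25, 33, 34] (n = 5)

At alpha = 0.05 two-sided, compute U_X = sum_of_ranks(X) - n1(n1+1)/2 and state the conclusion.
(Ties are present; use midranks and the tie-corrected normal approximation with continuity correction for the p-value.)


Step 1: Combine and sort all 10 observations; assign midranks.
sorted (value, group): (9,X), (18,X), (20,X), (20,Y), (22,X), (24,Y), (25,Y), (30,X), (33,Y), (34,Y)
ranks: 9->1, 18->2, 20->3.5, 20->3.5, 22->5, 24->6, 25->7, 30->8, 33->9, 34->10
Step 2: Rank sum for X: R1 = 1 + 2 + 3.5 + 5 + 8 = 19.5.
Step 3: U_X = R1 - n1(n1+1)/2 = 19.5 - 5*6/2 = 19.5 - 15 = 4.5.
       U_Y = n1*n2 - U_X = 25 - 4.5 = 20.5.
Step 4: Ties are present, so use the tie-corrected normal approximation (with continuity correction) for the p-value.
Step 5: p-value = 0.116074; compare to alpha = 0.05. fail to reject H0.

U_X = 4.5, p = 0.116074, fail to reject H0 at alpha = 0.05.


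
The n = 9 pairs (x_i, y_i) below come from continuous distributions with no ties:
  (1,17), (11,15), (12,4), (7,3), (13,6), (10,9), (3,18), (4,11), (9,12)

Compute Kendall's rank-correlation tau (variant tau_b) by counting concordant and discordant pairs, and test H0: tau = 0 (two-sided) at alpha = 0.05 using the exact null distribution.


Step 1: Enumerate the 36 unordered pairs (i,j) with i<j and classify each by sign(x_j-x_i) * sign(y_j-y_i).
  (1,2):dx=+10,dy=-2->D; (1,3):dx=+11,dy=-13->D; (1,4):dx=+6,dy=-14->D; (1,5):dx=+12,dy=-11->D
  (1,6):dx=+9,dy=-8->D; (1,7):dx=+2,dy=+1->C; (1,8):dx=+3,dy=-6->D; (1,9):dx=+8,dy=-5->D
  (2,3):dx=+1,dy=-11->D; (2,4):dx=-4,dy=-12->C; (2,5):dx=+2,dy=-9->D; (2,6):dx=-1,dy=-6->C
  (2,7):dx=-8,dy=+3->D; (2,8):dx=-7,dy=-4->C; (2,9):dx=-2,dy=-3->C; (3,4):dx=-5,dy=-1->C
  (3,5):dx=+1,dy=+2->C; (3,6):dx=-2,dy=+5->D; (3,7):dx=-9,dy=+14->D; (3,8):dx=-8,dy=+7->D
  (3,9):dx=-3,dy=+8->D; (4,5):dx=+6,dy=+3->C; (4,6):dx=+3,dy=+6->C; (4,7):dx=-4,dy=+15->D
  (4,8):dx=-3,dy=+8->D; (4,9):dx=+2,dy=+9->C; (5,6):dx=-3,dy=+3->D; (5,7):dx=-10,dy=+12->D
  (5,8):dx=-9,dy=+5->D; (5,9):dx=-4,dy=+6->D; (6,7):dx=-7,dy=+9->D; (6,8):dx=-6,dy=+2->D
  (6,9):dx=-1,dy=+3->D; (7,8):dx=+1,dy=-7->D; (7,9):dx=+6,dy=-6->D; (8,9):dx=+5,dy=+1->C
Step 2: C = 11, D = 25, total pairs = 36.
Step 3: tau = (C - D)/(n(n-1)/2) = (11 - 25)/36 = -0.388889.
Step 4: Exact two-sided p-value (enumerate n! = 362880 permutations of y under H0): p = 0.180181.
Step 5: alpha = 0.05. fail to reject H0.

tau_b = -0.3889 (C=11, D=25), p = 0.180181, fail to reject H0.


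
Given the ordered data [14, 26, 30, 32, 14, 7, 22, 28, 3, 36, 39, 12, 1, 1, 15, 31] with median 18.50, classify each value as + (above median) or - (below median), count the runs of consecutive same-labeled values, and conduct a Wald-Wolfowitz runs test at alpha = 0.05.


Step 1: Compute median = 18.50; label A = above, B = below.
Labels in order: BAAABBAABAABBBBA  (n_A = 8, n_B = 8)
Step 2: Count runs R = 8.
Step 3: Under H0 (random ordering), E[R] = 2*n_A*n_B/(n_A+n_B) + 1 = 2*8*8/16 + 1 = 9.0000.
        Var[R] = 2*n_A*n_B*(2*n_A*n_B - n_A - n_B) / ((n_A+n_B)^2 * (n_A+n_B-1)) = 14336/3840 = 3.7333.
        SD[R] = 1.9322.
Step 4: Continuity-corrected z = (R + 0.5 - E[R]) / SD[R] = (8 + 0.5 - 9.0000) / 1.9322 = -0.2588.
Step 5: Two-sided p-value via normal approximation = 2*(1 - Phi(|z|)) = 0.795809.
Step 6: alpha = 0.05. fail to reject H0.

R = 8, z = -0.2588, p = 0.795809, fail to reject H0.


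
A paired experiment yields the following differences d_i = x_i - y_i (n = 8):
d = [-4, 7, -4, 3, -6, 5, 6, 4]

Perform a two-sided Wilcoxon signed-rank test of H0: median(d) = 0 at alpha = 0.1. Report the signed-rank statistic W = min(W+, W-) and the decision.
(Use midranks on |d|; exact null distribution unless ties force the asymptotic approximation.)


Step 1: Drop any zero differences (none here) and take |d_i|.
|d| = [4, 7, 4, 3, 6, 5, 6, 4]
Step 2: Midrank |d_i| (ties get averaged ranks).
ranks: |4|->3, |7|->8, |4|->3, |3|->1, |6|->6.5, |5|->5, |6|->6.5, |4|->3
Step 3: Attach original signs; sum ranks with positive sign and with negative sign.
W+ = 8 + 1 + 5 + 6.5 + 3 = 23.5
W- = 3 + 3 + 6.5 = 12.5
(Check: W+ + W- = 36 should equal n(n+1)/2 = 36.)
Step 4: Test statistic W = min(W+, W-) = 12.5.
Step 5: Ties in |d|, so use the tie-corrected normal approximation.
        E[W] = n(n+1)/4 = 8*9/4 = 18.
        Tie groups: |d|=4 (t=3), |d|=6 (t=2); sum(t^3 - t) = 30.
        Var[W] = n(n+1)(2n+1)/24 - sum(t^3-t)/48 = 1224/24 - 30/48 = 50.375.
        z = (W - E[W]) / sqrt(Var[W]) = (12.5 - 18) / 7.0975 = -0.7749.
        Two-sided p = 2*Phi(z) = 0.438389.
Step 6: alpha = 0.1. fail to reject H0.

W+ = 23.5, W- = 12.5, W = min = 12.5, p = 0.438389, fail to reject H0.


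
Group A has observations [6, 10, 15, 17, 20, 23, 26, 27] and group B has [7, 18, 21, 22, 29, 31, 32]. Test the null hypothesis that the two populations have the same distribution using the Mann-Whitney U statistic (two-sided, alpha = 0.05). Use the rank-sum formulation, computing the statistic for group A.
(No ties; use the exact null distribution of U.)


Step 1: Combine and sort all 15 observations; assign midranks.
sorted (value, group): (6,X), (7,Y), (10,X), (15,X), (17,X), (18,Y), (20,X), (21,Y), (22,Y), (23,X), (26,X), (27,X), (29,Y), (31,Y), (32,Y)
ranks: 6->1, 7->2, 10->3, 15->4, 17->5, 18->6, 20->7, 21->8, 22->9, 23->10, 26->11, 27->12, 29->13, 31->14, 32->15
Step 2: Rank sum for X: R1 = 1 + 3 + 4 + 5 + 7 + 10 + 11 + 12 = 53.
Step 3: U_X = R1 - n1(n1+1)/2 = 53 - 8*9/2 = 53 - 36 = 17.
       U_Y = n1*n2 - U_X = 56 - 17 = 39.
Step 4: No ties, so the exact null distribution of U (based on enumerating the C(15,8) = 6435 equally likely rank assignments) gives the two-sided p-value.
Step 5: p-value = 0.231857; compare to alpha = 0.05. fail to reject H0.

U_X = 17, p = 0.231857, fail to reject H0 at alpha = 0.05.


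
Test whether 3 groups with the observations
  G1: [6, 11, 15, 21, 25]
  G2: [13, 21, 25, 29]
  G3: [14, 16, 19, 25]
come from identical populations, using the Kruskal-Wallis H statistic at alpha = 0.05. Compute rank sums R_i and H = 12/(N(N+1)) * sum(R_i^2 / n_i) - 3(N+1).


Step 1: Combine all N = 13 observations and assign midranks.
sorted (value, group, rank): (6,G1,1), (11,G1,2), (13,G2,3), (14,G3,4), (15,G1,5), (16,G3,6), (19,G3,7), (21,G1,8.5), (21,G2,8.5), (25,G1,11), (25,G2,11), (25,G3,11), (29,G2,13)
Step 2: Sum ranks within each group.
R_1 = 27.5 (n_1 = 5)
R_2 = 35.5 (n_2 = 4)
R_3 = 28 (n_3 = 4)
Step 3: H = 12/(N(N+1)) * sum(R_i^2/n_i) - 3(N+1)
     = 12/(13*14) * (27.5^2/5 + 35.5^2/4 + 28^2/4) - 3*14
     = 0.065934 * 662.312 - 42
     = 1.668956.
Step 4: Ties present; correction factor C = 1 - 30/(13^3 - 13) = 0.986264. Corrected H = 1.668956 / 0.986264 = 1.692201.
Step 5: Under H0, H ~ chi^2(2); p-value = 0.429085.
Step 6: alpha = 0.05. fail to reject H0.

H = 1.6922, df = 2, p = 0.429085, fail to reject H0.


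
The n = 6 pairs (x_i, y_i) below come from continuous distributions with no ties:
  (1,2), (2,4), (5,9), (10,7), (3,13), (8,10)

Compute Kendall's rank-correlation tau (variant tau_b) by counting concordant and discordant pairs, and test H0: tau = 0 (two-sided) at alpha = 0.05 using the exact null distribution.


Step 1: Enumerate the 15 unordered pairs (i,j) with i<j and classify each by sign(x_j-x_i) * sign(y_j-y_i).
  (1,2):dx=+1,dy=+2->C; (1,3):dx=+4,dy=+7->C; (1,4):dx=+9,dy=+5->C; (1,5):dx=+2,dy=+11->C
  (1,6):dx=+7,dy=+8->C; (2,3):dx=+3,dy=+5->C; (2,4):dx=+8,dy=+3->C; (2,5):dx=+1,dy=+9->C
  (2,6):dx=+6,dy=+6->C; (3,4):dx=+5,dy=-2->D; (3,5):dx=-2,dy=+4->D; (3,6):dx=+3,dy=+1->C
  (4,5):dx=-7,dy=+6->D; (4,6):dx=-2,dy=+3->D; (5,6):dx=+5,dy=-3->D
Step 2: C = 10, D = 5, total pairs = 15.
Step 3: tau = (C - D)/(n(n-1)/2) = (10 - 5)/15 = 0.333333.
Step 4: Exact two-sided p-value (enumerate n! = 720 permutations of y under H0): p = 0.469444.
Step 5: alpha = 0.05. fail to reject H0.

tau_b = 0.3333 (C=10, D=5), p = 0.469444, fail to reject H0.


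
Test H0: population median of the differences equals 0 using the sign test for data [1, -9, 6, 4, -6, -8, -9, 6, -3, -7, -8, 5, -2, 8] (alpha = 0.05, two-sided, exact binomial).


Step 1: Discard zero differences. Original n = 14; n_eff = number of nonzero differences = 14.
Nonzero differences (with sign): +1, -9, +6, +4, -6, -8, -9, +6, -3, -7, -8, +5, -2, +8
Step 2: Count signs: positive = 6, negative = 8.
Step 3: Under H0: P(positive) = 0.5, so the number of positives S ~ Bin(14, 0.5).
Step 4: Two-sided exact p-value = sum of Bin(14,0.5) probabilities at or below the observed probability = 0.790527.
Step 5: alpha = 0.05. fail to reject H0.

n_eff = 14, pos = 6, neg = 8, p = 0.790527, fail to reject H0.


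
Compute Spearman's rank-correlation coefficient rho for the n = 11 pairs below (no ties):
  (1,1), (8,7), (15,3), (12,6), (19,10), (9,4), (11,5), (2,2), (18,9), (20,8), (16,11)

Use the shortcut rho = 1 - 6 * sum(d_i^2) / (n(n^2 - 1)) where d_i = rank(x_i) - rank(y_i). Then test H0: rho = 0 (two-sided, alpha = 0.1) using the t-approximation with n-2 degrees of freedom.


Step 1: Rank x and y separately (midranks; no ties here).
rank(x): 1->1, 8->3, 15->7, 12->6, 19->10, 9->4, 11->5, 2->2, 18->9, 20->11, 16->8
rank(y): 1->1, 7->7, 3->3, 6->6, 10->10, 4->4, 5->5, 2->2, 9->9, 8->8, 11->11
Step 2: d_i = R_x(i) - R_y(i); compute d_i^2.
  (1-1)^2=0, (3-7)^2=16, (7-3)^2=16, (6-6)^2=0, (10-10)^2=0, (4-4)^2=0, (5-5)^2=0, (2-2)^2=0, (9-9)^2=0, (11-8)^2=9, (8-11)^2=9
sum(d^2) = 50.
Step 3: rho = 1 - 6*50 / (11*(11^2 - 1)) = 1 - 300/1320 = 0.772727.
Step 4: Under H0, t = rho * sqrt((n-2)/(1-rho^2)) = 3.6522 ~ t(9).
Step 5: Two-sided p-value from the t-distribution with 9 df = 0.005299.
Step 6: alpha = 0.1. reject H0.

rho = 0.7727, p = 0.005299, reject H0 at alpha = 0.1.


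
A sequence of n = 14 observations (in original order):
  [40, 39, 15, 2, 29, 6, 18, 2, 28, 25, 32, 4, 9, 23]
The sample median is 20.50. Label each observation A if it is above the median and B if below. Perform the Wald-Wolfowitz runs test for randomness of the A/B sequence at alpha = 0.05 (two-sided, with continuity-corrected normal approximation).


Step 1: Compute median = 20.50; label A = above, B = below.
Labels in order: AABBABBBAAABBA  (n_A = 7, n_B = 7)
Step 2: Count runs R = 7.
Step 3: Under H0 (random ordering), E[R] = 2*n_A*n_B/(n_A+n_B) + 1 = 2*7*7/14 + 1 = 8.0000.
        Var[R] = 2*n_A*n_B*(2*n_A*n_B - n_A - n_B) / ((n_A+n_B)^2 * (n_A+n_B-1)) = 8232/2548 = 3.2308.
        SD[R] = 1.7974.
Step 4: Continuity-corrected z = (R + 0.5 - E[R]) / SD[R] = (7 + 0.5 - 8.0000) / 1.7974 = -0.2782.
Step 5: Two-sided p-value via normal approximation = 2*(1 - Phi(|z|)) = 0.780879.
Step 6: alpha = 0.05. fail to reject H0.

R = 7, z = -0.2782, p = 0.780879, fail to reject H0.


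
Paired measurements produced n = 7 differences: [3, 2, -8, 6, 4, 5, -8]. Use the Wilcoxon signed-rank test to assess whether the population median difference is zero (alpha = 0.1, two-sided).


Step 1: Drop any zero differences (none here) and take |d_i|.
|d| = [3, 2, 8, 6, 4, 5, 8]
Step 2: Midrank |d_i| (ties get averaged ranks).
ranks: |3|->2, |2|->1, |8|->6.5, |6|->5, |4|->3, |5|->4, |8|->6.5
Step 3: Attach original signs; sum ranks with positive sign and with negative sign.
W+ = 2 + 1 + 5 + 3 + 4 = 15
W- = 6.5 + 6.5 = 13
(Check: W+ + W- = 28 should equal n(n+1)/2 = 28.)
Step 4: Test statistic W = min(W+, W-) = 13.
Step 5: Ties in |d|, so use the tie-corrected normal approximation.
        E[W] = n(n+1)/4 = 7*8/4 = 14.
        Tie groups: |d|=8 (t=2); sum(t^3 - t) = 6.
        Var[W] = n(n+1)(2n+1)/24 - sum(t^3-t)/48 = 840/24 - 6/48 = 34.875.
        z = (W - E[W]) / sqrt(Var[W]) = (13 - 14) / 5.9055 = -0.1693.
        Two-sided p = 2*Phi(z) = 0.865534.
Step 6: alpha = 0.1. fail to reject H0.

W+ = 15, W- = 13, W = min = 13, p = 0.865534, fail to reject H0.


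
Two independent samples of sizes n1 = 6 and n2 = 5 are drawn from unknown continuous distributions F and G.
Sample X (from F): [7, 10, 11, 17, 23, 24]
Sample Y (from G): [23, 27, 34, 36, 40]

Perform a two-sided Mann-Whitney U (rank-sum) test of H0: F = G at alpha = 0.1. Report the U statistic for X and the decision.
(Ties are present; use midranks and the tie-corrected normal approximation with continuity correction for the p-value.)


Step 1: Combine and sort all 11 observations; assign midranks.
sorted (value, group): (7,X), (10,X), (11,X), (17,X), (23,X), (23,Y), (24,X), (27,Y), (34,Y), (36,Y), (40,Y)
ranks: 7->1, 10->2, 11->3, 17->4, 23->5.5, 23->5.5, 24->7, 27->8, 34->9, 36->10, 40->11
Step 2: Rank sum for X: R1 = 1 + 2 + 3 + 4 + 5.5 + 7 = 22.5.
Step 3: U_X = R1 - n1(n1+1)/2 = 22.5 - 6*7/2 = 22.5 - 21 = 1.5.
       U_Y = n1*n2 - U_X = 30 - 1.5 = 28.5.
Step 4: Ties are present, so use the tie-corrected normal approximation (with continuity correction) for the p-value.
Step 5: p-value = 0.017365; compare to alpha = 0.1. reject H0.

U_X = 1.5, p = 0.017365, reject H0 at alpha = 0.1.


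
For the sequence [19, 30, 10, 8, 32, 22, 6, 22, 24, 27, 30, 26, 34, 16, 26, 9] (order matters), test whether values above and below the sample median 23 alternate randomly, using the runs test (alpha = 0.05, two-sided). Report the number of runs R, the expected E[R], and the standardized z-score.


Step 1: Compute median = 23; label A = above, B = below.
Labels in order: BABBABBBAAAAABAB  (n_A = 8, n_B = 8)
Step 2: Count runs R = 9.
Step 3: Under H0 (random ordering), E[R] = 2*n_A*n_B/(n_A+n_B) + 1 = 2*8*8/16 + 1 = 9.0000.
        Var[R] = 2*n_A*n_B*(2*n_A*n_B - n_A - n_B) / ((n_A+n_B)^2 * (n_A+n_B-1)) = 14336/3840 = 3.7333.
        SD[R] = 1.9322.
Step 4: R = E[R], so z = 0 with no continuity correction.
Step 5: Two-sided p-value via normal approximation = 2*(1 - Phi(|z|)) = 1.000000.
Step 6: alpha = 0.05. fail to reject H0.

R = 9, z = 0.0000, p = 1.000000, fail to reject H0.


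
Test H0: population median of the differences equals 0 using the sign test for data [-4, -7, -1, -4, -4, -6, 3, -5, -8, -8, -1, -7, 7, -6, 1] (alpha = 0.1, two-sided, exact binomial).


Step 1: Discard zero differences. Original n = 15; n_eff = number of nonzero differences = 15.
Nonzero differences (with sign): -4, -7, -1, -4, -4, -6, +3, -5, -8, -8, -1, -7, +7, -6, +1
Step 2: Count signs: positive = 3, negative = 12.
Step 3: Under H0: P(positive) = 0.5, so the number of positives S ~ Bin(15, 0.5).
Step 4: Two-sided exact p-value = sum of Bin(15,0.5) probabilities at or below the observed probability = 0.035156.
Step 5: alpha = 0.1. reject H0.

n_eff = 15, pos = 3, neg = 12, p = 0.035156, reject H0.


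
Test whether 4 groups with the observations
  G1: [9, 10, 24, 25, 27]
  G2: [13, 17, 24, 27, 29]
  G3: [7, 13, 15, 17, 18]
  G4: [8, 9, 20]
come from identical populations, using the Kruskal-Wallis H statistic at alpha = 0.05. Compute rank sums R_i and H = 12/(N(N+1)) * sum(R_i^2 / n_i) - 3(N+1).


Step 1: Combine all N = 18 observations and assign midranks.
sorted (value, group, rank): (7,G3,1), (8,G4,2), (9,G1,3.5), (9,G4,3.5), (10,G1,5), (13,G2,6.5), (13,G3,6.5), (15,G3,8), (17,G2,9.5), (17,G3,9.5), (18,G3,11), (20,G4,12), (24,G1,13.5), (24,G2,13.5), (25,G1,15), (27,G1,16.5), (27,G2,16.5), (29,G2,18)
Step 2: Sum ranks within each group.
R_1 = 53.5 (n_1 = 5)
R_2 = 64 (n_2 = 5)
R_3 = 36 (n_3 = 5)
R_4 = 17.5 (n_4 = 3)
Step 3: H = 12/(N(N+1)) * sum(R_i^2/n_i) - 3(N+1)
     = 12/(18*19) * (53.5^2/5 + 64^2/5 + 36^2/5 + 17.5^2/3) - 3*19
     = 0.035088 * 1752.93 - 57
     = 4.506433.
Step 4: Ties present; correction factor C = 1 - 30/(18^3 - 18) = 0.994840. Corrected H = 4.506433 / 0.994840 = 4.529806.
Step 5: Under H0, H ~ chi^2(3); p-value = 0.209647.
Step 6: alpha = 0.05. fail to reject H0.

H = 4.5298, df = 3, p = 0.209647, fail to reject H0.


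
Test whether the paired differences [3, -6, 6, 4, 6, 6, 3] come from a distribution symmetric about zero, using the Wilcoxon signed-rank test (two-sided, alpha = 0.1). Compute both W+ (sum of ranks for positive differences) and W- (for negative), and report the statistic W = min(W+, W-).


Step 1: Drop any zero differences (none here) and take |d_i|.
|d| = [3, 6, 6, 4, 6, 6, 3]
Step 2: Midrank |d_i| (ties get averaged ranks).
ranks: |3|->1.5, |6|->5.5, |6|->5.5, |4|->3, |6|->5.5, |6|->5.5, |3|->1.5
Step 3: Attach original signs; sum ranks with positive sign and with negative sign.
W+ = 1.5 + 5.5 + 3 + 5.5 + 5.5 + 1.5 = 22.5
W- = 5.5 = 5.5
(Check: W+ + W- = 28 should equal n(n+1)/2 = 28.)
Step 4: Test statistic W = min(W+, W-) = 5.5.
Step 5: Ties in |d|, so use the tie-corrected normal approximation.
        E[W] = n(n+1)/4 = 7*8/4 = 14.
        Tie groups: |d|=3 (t=2), |d|=6 (t=4); sum(t^3 - t) = 66.
        Var[W] = n(n+1)(2n+1)/24 - sum(t^3-t)/48 = 840/24 - 66/48 = 33.625.
        z = (W - E[W]) / sqrt(Var[W]) = (5.5 - 14) / 5.7987 = -1.4658.
        Two-sided p = 2*Phi(z) = 0.142691.
Step 6: alpha = 0.1. fail to reject H0.

W+ = 22.5, W- = 5.5, W = min = 5.5, p = 0.142691, fail to reject H0.
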